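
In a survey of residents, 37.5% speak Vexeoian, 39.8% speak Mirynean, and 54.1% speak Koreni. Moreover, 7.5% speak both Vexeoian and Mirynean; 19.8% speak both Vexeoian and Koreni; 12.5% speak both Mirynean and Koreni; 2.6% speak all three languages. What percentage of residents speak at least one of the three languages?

Inclusion–exclusion gives
P(union) = 37.5 + 39.8 + 54.1 − 7.5 − 19.8 − 12.5 + 2.6 = 94.2%

94.2%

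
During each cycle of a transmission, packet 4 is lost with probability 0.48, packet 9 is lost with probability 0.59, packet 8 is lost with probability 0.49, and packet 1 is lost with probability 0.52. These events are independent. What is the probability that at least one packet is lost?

P(none) = (1 − 0.48) × (1 − 0.59) × (1 − 0.49) × (1 − 0.52) = 0.52 × 0.41 × 0.51 × 0.48 = 0.05219136
P(at least one) = 1 − 0.05219136 = 0.94780864

0.94780864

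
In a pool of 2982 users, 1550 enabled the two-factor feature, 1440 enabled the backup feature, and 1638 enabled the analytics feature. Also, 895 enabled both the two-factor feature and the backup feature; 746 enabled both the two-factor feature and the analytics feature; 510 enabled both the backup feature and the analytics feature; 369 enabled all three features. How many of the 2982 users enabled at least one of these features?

N(≥1) = 1550 + 1440 + 1638 − 895 − 746 − 510 + 369 = 2846

2846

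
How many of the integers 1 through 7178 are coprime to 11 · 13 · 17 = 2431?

5670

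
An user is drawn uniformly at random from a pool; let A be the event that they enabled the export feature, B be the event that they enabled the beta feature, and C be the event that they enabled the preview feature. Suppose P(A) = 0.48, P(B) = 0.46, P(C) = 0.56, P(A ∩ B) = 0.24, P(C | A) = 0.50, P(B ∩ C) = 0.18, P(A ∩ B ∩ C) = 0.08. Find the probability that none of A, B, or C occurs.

P(A ∩ C) = P(A)·P(C|A) = 0.48 × 0.50 = 0.24
By inclusion-exclusion,
P(A ∪ B ∪ C) = 0.48 + 0.46 + 0.56 − 0.24 − 0.24 − 0.18 + 0.08 = 0.92
P(none) = 1 − 0.92 = 0.08

0.08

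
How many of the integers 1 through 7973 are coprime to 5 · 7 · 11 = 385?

Inclusion–exclusion gives
1594 + 1139 + 724 − 227 − 144 − 103 + 20 = 3003
7973 − 3003 = 4970

4970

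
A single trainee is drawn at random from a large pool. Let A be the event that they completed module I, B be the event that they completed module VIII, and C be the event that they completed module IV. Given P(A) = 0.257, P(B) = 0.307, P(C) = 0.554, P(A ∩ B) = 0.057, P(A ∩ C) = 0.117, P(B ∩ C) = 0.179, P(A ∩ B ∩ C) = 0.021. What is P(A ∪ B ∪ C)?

By inclusion–exclusion:
P(A ∪ B ∪ C) = 0.257 + 0.307 + 0.554 − 0.057 − 0.117 − 0.179 + 0.021 = 0.786

0.786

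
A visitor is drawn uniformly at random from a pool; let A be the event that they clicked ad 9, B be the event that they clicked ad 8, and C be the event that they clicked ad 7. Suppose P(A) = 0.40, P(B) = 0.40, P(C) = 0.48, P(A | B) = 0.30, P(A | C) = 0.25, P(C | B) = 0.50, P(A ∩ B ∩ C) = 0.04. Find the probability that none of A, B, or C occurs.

0.12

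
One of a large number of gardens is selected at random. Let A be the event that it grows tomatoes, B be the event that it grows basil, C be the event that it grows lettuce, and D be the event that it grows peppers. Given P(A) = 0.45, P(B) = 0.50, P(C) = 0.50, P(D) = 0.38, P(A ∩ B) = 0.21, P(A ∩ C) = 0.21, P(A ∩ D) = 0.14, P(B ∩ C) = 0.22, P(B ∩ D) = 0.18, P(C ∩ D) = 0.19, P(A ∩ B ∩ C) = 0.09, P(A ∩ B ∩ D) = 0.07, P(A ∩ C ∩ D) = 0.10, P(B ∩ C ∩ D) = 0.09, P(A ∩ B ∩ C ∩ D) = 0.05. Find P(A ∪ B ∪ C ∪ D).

By inclusion–exclusion:
P(A ∪ B ∪ C ∪ D) = 0.45 + 0.50 + 0.50 + 0.38 − 0.21 − 0.21 − 0.14 − 0.22 − 0.18 − 0.19 + 0.09 + 0.07 + 0.10 + 0.09 − 0.05 = 0.98

0.98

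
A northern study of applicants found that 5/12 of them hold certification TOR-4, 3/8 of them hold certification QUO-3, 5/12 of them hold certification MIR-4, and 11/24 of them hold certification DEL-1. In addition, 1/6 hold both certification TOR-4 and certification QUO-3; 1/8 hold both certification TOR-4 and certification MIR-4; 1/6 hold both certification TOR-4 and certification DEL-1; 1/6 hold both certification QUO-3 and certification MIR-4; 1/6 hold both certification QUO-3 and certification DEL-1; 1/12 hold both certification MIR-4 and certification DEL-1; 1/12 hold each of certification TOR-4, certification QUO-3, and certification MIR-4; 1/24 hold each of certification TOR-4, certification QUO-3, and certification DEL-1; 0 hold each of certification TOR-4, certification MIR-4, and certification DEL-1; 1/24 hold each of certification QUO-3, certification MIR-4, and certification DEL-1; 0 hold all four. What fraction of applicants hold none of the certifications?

1/24

P(at least one) = 5/12 + 3/8 + 5/12 + 11/24 − 1/6 − 1/8 − 1/6 − 1/6 − 1/6 − 1/12 + 1/12 + 1/24 + 0 + 1/24 − 0 = 23/24
P(none) = 1 − 23/24 = 1/24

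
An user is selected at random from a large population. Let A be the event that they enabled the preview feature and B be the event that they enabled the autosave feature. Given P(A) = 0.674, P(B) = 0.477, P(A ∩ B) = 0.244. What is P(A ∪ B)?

P(A ∪ B) = 0.674 + 0.477 − 0.244 = 0.907

0.907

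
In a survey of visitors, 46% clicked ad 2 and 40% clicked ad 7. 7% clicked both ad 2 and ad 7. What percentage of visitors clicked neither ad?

21%

Apply inclusion-exclusion:
P(union) = 46 + 40 − 7 = 79%
P(none) = 100% − 79% = 21%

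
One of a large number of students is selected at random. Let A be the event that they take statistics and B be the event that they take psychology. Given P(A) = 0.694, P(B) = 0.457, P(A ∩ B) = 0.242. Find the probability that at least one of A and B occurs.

By inclusion-exclusion,
P(A ∪ B) = 0.694 + 0.457 − 0.242 = 0.909

0.909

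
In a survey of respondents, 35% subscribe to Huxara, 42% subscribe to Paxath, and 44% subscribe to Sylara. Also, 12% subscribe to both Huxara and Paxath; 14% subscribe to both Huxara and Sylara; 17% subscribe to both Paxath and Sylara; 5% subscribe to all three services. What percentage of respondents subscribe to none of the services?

17%

P(at least one) = 35 + 42 + 44 − 12 − 14 − 17 + 5 = 83%
P(none) = 100% − 83% = 17%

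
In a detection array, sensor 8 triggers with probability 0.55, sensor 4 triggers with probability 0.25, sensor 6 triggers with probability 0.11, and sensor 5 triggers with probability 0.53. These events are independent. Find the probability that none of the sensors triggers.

0.14117625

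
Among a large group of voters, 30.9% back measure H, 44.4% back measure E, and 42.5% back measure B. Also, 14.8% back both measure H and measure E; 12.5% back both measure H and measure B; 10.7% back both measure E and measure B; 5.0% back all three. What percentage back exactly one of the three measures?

56.8%

By inclusion–exclusion (exactly-one form):
P(exactly one) = 30.9 + 44.4 + 42.5 − 2·14.8 − 2·12.5 − 2·10.7 + 3·5.0 = 56.8%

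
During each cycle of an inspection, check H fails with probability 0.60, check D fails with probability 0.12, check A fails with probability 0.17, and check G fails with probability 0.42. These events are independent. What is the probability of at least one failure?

Independence gives P(none) = ∏(1 − pᵢ).
P(none) = (1 − 0.60) × (1 − 0.12) × (1 − 0.17) × (1 − 0.42) = 0.40 × 0.88 × 0.83 × 0.58 = 0.1694528
P(at least one) = 1 − 0.1694528 = 0.8305472

0.8305472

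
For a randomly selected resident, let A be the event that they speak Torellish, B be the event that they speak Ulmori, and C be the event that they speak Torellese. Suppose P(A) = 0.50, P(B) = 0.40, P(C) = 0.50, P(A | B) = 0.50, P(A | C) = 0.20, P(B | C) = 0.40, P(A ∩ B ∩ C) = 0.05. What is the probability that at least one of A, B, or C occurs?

0.95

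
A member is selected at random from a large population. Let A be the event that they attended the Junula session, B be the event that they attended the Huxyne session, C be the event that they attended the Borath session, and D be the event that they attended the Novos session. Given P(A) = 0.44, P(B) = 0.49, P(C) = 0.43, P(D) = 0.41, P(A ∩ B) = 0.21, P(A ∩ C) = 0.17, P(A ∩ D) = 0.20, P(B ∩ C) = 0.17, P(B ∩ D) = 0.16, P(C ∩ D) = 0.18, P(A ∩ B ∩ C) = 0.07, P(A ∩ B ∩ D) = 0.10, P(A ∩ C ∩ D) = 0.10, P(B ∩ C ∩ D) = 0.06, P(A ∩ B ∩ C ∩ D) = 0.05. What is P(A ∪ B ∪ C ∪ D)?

Using inclusion–exclusion:
P(A ∪ B ∪ C ∪ D) = 0.44 + 0.49 + 0.43 + 0.41 − 0.21 − 0.17 − 0.20 − 0.17 − 0.16 − 0.18 + 0.07 + 0.10 + 0.10 + 0.06 − 0.05 = 0.96

0.96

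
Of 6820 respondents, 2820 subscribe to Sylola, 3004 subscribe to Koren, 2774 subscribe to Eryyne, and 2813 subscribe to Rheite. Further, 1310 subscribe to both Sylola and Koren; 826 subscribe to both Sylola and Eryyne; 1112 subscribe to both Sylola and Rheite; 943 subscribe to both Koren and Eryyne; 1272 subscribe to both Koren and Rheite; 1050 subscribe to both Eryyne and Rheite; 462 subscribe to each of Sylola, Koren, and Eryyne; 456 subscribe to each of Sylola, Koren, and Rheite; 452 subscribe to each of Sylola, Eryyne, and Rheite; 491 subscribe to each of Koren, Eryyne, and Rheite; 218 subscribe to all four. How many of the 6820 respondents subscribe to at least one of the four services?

|at least one| = 2820 + 3004 + 2774 + 2813 − 1310 − 826 − 1112 − 943 − 1272 − 1050 + 462 + 456 + 452 + 491 − 218 = 6541

6541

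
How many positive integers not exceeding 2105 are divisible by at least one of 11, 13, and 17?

441

floor(2105/11) + floor(2105/13) + floor(2105/17) − floor(2105/143) − floor(2105/187) − floor(2105/221) + floor(2105/2431) = 191 + 161 + 123 − 14 − 11 − 9 + 0 = 441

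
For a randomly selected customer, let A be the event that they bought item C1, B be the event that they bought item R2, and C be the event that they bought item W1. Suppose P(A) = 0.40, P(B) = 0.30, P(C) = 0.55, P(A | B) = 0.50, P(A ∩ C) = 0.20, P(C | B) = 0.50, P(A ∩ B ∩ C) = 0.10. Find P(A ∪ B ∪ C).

0.85

P(A ∩ B) = P(B)·P(A|B) = 0.30 × 0.50 = 0.15
P(B ∩ C) = P(B)·P(C|B) = 0.30 × 0.50 = 0.15
Using inclusion–exclusion:
P(A ∪ B ∪ C) = 0.40 + 0.30 + 0.55 − 0.15 − 0.20 − 0.15 + 0.10 = 0.85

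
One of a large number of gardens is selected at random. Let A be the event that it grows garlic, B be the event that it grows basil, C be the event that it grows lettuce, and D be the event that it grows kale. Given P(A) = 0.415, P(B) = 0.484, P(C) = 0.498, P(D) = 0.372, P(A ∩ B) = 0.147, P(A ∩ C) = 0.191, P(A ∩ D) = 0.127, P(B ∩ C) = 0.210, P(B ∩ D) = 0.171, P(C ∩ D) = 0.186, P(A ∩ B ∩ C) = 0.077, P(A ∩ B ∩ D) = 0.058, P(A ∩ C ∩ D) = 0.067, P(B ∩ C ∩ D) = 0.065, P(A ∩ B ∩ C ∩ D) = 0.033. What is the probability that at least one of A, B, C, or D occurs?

Inclusion–exclusion gives
P(A ∪ B ∪ C ∪ D) = 0.415 + 0.484 + 0.498 + 0.372 − 0.147 − 0.191 − 0.127 − 0.210 − 0.171 − 0.186 + 0.077 + 0.058 + 0.067 + 0.065 − 0.033 = 0.971

0.971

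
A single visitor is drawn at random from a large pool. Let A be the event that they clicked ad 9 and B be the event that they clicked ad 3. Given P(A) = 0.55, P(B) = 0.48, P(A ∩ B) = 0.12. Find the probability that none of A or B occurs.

By inclusion-exclusion,
P(A ∪ B) = 0.55 + 0.48 − 0.12 = 0.91
P(none) = 1 − 0.91 = 0.09

0.09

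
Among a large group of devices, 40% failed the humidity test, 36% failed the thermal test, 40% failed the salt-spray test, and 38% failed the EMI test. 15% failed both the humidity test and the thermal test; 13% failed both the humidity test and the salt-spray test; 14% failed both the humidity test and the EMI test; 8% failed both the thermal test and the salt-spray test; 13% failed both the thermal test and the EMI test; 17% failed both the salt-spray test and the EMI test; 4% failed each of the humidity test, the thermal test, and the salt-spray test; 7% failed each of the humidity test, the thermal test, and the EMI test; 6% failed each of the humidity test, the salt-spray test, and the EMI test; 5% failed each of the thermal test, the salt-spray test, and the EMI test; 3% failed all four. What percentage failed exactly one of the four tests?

48%

Using the inclusion–exclusion count for exactly one event:
P(exactly one) = 40 + 36 + 40 + 38 − 2·15 − 2·13 − 2·14 − 2·8 − 2·13 − 2·17 + 3·4 + 3·7 + 3·6 + 3·5 − 4·3 = 48%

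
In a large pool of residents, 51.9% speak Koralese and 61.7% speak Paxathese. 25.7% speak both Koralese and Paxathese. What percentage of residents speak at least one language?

Inclusion–exclusion gives
P(at least one) = 51.9 + 61.7 − 25.7 = 87.9%

87.9%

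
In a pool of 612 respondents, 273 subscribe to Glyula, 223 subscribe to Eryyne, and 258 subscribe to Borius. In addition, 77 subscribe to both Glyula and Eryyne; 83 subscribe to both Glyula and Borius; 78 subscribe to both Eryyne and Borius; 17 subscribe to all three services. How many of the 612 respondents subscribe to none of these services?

79

Using inclusion–exclusion:
N(≥1) = 273 + 223 + 258 − 77 − 83 − 78 + 17 = 533
None: 612 − 533 = 79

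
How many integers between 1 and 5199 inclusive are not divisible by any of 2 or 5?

By inclusion–exclusion:
2599 + 1039 − 519 = 3119
5199 − 3119 = 2080

2080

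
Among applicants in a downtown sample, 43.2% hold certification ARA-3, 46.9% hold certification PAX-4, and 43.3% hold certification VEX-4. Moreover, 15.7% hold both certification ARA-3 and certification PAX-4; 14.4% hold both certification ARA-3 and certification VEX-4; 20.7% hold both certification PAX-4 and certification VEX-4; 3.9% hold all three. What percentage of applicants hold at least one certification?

By inclusion–exclusion:
P(union) = 43.2 + 46.9 + 43.3 − 15.7 − 14.4 − 20.7 + 3.9 = 86.5%

86.5%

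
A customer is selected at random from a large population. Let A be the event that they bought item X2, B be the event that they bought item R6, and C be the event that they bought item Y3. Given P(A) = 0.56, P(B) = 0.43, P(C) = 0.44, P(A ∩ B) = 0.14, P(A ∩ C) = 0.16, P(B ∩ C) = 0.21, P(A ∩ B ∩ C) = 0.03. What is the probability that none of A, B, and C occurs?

Inclusion–exclusion gives
P(A ∪ B ∪ C) = 0.56 + 0.43 + 0.44 − 0.14 − 0.16 − 0.21 + 0.03 = 0.95
P(none) = 1 − 0.95 = 0.05

0.05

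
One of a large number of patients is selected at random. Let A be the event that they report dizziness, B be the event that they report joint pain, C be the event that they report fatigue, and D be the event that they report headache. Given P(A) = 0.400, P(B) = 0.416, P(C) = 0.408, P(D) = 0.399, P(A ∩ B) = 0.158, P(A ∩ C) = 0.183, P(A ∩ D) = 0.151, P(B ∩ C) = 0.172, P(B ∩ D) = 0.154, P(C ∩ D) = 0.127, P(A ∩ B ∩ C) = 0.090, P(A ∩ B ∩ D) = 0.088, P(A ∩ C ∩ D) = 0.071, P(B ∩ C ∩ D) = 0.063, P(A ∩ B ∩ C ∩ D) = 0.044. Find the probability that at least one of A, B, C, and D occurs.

Apply inclusion-exclusion:
P(A ∪ B ∪ C ∪ D) = 0.400 + 0.416 + 0.408 + 0.399 − 0.158 − 0.183 − 0.151 − 0.172 − 0.154 − 0.127 + 0.090 + 0.088 + 0.071 + 0.063 − 0.044 = 0.946

0.946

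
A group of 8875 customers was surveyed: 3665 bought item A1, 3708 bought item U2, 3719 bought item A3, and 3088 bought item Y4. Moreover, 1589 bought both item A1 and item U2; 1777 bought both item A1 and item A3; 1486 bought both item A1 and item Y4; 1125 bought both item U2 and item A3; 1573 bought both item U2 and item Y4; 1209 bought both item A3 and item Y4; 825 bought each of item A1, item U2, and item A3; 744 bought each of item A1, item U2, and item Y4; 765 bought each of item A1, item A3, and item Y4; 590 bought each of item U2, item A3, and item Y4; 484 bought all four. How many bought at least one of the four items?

7861

By inclusion-exclusion,
|union| = 3665 + 3708 + 3719 + 3088 − 1589 − 1777 − 1486 − 1125 − 1573 − 1209 + 825 + 744 + 765 + 590 − 484 = 7861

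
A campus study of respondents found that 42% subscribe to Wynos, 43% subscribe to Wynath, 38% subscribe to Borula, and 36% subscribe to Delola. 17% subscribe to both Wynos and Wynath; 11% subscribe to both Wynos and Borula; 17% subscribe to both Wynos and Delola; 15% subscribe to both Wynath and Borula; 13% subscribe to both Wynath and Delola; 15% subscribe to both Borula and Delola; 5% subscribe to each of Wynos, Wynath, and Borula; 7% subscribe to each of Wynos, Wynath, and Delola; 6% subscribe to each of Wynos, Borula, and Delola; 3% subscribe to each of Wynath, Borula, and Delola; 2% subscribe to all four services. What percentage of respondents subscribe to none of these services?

10%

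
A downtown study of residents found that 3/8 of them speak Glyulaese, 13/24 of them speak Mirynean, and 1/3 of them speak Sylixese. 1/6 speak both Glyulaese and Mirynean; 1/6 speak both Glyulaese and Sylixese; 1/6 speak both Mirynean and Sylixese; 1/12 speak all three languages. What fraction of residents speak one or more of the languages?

P(union) = 3/8 + 13/24 + 1/3 − 1/6 − 1/6 − 1/6 + 1/12 = 5/6

5/6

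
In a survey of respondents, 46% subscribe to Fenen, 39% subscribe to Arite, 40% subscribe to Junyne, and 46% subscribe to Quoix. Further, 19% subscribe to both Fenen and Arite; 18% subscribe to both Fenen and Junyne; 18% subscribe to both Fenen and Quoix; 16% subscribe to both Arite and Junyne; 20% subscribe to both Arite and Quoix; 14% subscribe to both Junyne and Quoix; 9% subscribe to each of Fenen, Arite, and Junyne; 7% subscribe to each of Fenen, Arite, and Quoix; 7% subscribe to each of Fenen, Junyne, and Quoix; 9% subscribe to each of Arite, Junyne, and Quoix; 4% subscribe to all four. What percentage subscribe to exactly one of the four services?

By inclusion–exclusion (exactly-one form):
P(exactly one) = 46 + 39 + 40 + 46 − 2·19 − 2·18 − 2·18 − 2·16 − 2·20 − 2·14 + 3·9 + 3·7 + 3·7 + 3·9 − 4·4 = 41%

41%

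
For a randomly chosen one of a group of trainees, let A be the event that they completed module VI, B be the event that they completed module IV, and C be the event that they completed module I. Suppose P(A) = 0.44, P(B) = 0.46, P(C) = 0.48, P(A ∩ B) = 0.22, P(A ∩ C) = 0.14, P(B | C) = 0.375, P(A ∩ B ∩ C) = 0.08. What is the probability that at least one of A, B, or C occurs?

0.92

P(B ∩ C) = P(C)·P(B|C) = 0.48 × 0.375 = 0.18
Using inclusion–exclusion:
P(A ∪ B ∪ C) = 0.44 + 0.46 + 0.48 − 0.22 − 0.14 − 0.18 + 0.08 = 0.92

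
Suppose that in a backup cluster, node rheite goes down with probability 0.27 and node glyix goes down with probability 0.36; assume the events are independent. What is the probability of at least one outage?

0.5328

Since the events are independent, P(none) is the product of the individual non-occurrence probabilities.
P(none) = (1 − 0.27) × (1 − 0.36) = 0.73 × 0.64 = 0.4672
P(at least one) = 1 − 0.4672 = 0.5328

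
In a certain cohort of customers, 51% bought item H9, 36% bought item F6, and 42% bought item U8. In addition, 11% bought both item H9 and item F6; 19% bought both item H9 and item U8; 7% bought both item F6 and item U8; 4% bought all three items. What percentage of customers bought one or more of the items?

96%

P(≥1) = 51 + 36 + 42 − 11 − 19 − 7 + 4 = 96%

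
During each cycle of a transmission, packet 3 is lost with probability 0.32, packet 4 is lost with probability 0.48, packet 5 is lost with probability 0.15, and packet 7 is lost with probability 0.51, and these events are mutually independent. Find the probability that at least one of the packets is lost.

0.8527256

P(none) = (1 − 0.32) × (1 − 0.48) × (1 − 0.15) × (1 − 0.51) = 0.68 × 0.52 × 0.85 × 0.49 = 0.1472744
P(at least one) = 1 − 0.1472744 = 0.8527256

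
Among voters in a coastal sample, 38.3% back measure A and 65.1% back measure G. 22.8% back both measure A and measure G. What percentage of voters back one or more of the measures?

80.6%

Inclusion–exclusion gives
P(at least one) = 38.3 + 65.1 − 22.8 = 80.6%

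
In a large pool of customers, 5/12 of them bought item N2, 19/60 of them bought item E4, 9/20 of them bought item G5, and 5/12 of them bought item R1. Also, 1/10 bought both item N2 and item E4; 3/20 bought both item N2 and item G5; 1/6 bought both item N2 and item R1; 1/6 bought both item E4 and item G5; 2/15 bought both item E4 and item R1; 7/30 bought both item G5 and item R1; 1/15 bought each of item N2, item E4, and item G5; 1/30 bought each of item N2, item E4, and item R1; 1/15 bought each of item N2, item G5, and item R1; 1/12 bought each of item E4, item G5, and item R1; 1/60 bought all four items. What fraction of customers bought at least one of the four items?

P(at least one) = 5/12 + 19/60 + 9/20 + 5/12 − 1/10 − 3/20 − 1/6 − 1/6 − 2/15 − 7/30 + 1/15 + 1/30 + 1/15 + 1/12 − 1/60 = 53/60

53/60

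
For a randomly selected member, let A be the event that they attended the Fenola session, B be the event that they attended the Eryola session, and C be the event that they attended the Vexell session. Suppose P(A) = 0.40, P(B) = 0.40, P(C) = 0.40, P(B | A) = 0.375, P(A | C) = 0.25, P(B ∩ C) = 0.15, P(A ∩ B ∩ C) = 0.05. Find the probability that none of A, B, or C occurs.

0.15

P(A ∩ B) = P(A)·P(B|A) = 0.40 × 0.375 = 0.15
P(A ∩ C) = P(C)·P(A|C) = 0.40 × 0.25 = 0.10
By inclusion-exclusion,
P(A ∪ B ∪ C) = 0.40 + 0.40 + 0.40 − 0.15 − 0.10 − 0.15 + 0.05 = 0.85
P(none) = 1 − 0.85 = 0.15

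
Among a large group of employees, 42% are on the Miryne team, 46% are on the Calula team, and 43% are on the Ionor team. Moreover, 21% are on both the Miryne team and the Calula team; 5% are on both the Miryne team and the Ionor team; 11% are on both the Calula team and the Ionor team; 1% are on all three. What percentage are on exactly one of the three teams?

60%

By inclusion–exclusion (exactly-one form):
P(exactly one) = 42 + 46 + 43 − 2·21 − 2·5 − 2·11 + 3·1 = 60%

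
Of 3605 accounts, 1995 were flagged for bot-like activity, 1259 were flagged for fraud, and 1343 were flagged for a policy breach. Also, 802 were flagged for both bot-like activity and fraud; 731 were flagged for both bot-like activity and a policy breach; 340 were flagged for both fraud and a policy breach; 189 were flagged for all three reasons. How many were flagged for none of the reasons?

692

By inclusion–exclusion:
|at least one| = 1995 + 1259 + 1343 − 802 − 731 − 340 + 189 = 2913
None: 3605 − 2913 = 692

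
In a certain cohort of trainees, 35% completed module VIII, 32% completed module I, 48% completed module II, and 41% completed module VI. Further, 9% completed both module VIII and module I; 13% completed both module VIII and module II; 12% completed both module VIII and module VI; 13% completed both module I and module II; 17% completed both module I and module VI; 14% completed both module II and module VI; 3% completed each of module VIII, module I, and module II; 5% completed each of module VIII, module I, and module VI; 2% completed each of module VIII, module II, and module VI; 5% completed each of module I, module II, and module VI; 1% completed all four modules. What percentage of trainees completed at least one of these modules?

By inclusion-exclusion,
P(≥1) = 35 + 32 + 48 + 41 − 9 − 13 − 12 − 13 − 17 − 14 + 3 + 5 + 2 + 5 − 1 = 92%

92%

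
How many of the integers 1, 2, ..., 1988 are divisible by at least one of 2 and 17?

By inclusion–exclusion:
994 + 116 − 58 = 1052

1052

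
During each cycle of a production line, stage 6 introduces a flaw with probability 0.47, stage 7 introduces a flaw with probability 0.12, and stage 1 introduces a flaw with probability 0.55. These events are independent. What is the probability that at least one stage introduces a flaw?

P(none) = (1 − 0.47) × (1 − 0.12) × (1 − 0.55) = 0.53 × 0.88 × 0.45 = 0.20988
P(at least one) = 1 − 0.20988 = 0.79012

0.79012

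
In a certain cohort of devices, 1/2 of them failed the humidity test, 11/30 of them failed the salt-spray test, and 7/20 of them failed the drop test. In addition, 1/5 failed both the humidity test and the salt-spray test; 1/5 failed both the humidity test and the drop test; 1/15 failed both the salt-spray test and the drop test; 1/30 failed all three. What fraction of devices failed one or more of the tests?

47/60

Using inclusion–exclusion:
P(≥1) = 1/2 + 11/30 + 7/20 − 1/5 − 1/5 − 1/15 + 1/30 = 47/60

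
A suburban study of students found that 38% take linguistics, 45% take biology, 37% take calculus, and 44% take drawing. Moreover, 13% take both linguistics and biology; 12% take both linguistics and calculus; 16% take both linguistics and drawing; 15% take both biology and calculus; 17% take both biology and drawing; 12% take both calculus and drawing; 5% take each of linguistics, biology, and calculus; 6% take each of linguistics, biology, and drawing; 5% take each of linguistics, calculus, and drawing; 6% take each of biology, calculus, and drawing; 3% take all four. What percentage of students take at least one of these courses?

By inclusion-exclusion,
P(union) = 38 + 45 + 37 + 44 − 13 − 12 − 16 − 15 − 17 − 12 + 5 + 6 + 5 + 6 − 3 = 98%

98%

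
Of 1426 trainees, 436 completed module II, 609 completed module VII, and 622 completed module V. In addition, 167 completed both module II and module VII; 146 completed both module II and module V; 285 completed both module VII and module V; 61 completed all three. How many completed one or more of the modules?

Using inclusion–exclusion:
N(≥1) = 436 + 609 + 622 − 167 − 146 − 285 + 61 = 1130

1130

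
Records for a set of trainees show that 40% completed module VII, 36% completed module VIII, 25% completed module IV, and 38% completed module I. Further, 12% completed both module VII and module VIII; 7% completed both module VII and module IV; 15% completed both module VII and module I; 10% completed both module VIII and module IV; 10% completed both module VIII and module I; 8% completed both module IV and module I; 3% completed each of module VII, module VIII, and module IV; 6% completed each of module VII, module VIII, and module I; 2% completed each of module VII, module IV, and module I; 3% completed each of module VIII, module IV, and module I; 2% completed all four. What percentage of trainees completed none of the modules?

Inclusion–exclusion gives
P(union) = 40 + 36 + 25 + 38 − 12 − 7 − 15 − 10 − 10 − 8 + 3 + 6 + 2 + 3 − 2 = 89%
P(none) = 100% − 89% = 11%

11%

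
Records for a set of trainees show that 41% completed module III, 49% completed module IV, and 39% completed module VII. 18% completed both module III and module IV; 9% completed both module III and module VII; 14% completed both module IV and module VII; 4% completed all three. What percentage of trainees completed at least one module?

92%

By inclusion-exclusion,
P(union) = 41 + 49 + 39 − 18 − 9 − 14 + 4 = 92%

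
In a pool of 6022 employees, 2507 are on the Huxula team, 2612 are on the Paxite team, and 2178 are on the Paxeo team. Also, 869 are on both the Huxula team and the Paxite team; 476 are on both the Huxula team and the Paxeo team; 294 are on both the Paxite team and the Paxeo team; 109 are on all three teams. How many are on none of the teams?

255

By inclusion–exclusion:
|at least one| = 2507 + 2612 + 2178 − 869 − 476 − 294 + 109 = 5767
None: 6022 − 5767 = 255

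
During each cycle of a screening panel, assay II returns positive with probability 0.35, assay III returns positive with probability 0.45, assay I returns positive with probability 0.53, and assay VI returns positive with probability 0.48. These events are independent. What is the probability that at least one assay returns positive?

Since the events are independent, P(none) is the product of the individual non-occurrence probabilities.
P(none) = (1 − 0.35) × (1 − 0.45) × (1 − 0.53) × (1 − 0.48) = 0.65 × 0.55 × 0.47 × 0.52 = 0.087373
P(at least one) = 1 − 0.087373 = 0.912627

0.912627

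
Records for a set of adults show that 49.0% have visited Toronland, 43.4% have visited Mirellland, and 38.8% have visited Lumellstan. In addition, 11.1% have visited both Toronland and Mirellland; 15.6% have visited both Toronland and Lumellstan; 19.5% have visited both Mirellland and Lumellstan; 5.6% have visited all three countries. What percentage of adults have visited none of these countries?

Inclusion–exclusion gives
P(at least one) = 49.0 + 43.4 + 38.8 − 11.1 − 15.6 − 19.5 + 5.6 = 90.6%
P(none) = 100% − 90.6% = 9.4%

9.4%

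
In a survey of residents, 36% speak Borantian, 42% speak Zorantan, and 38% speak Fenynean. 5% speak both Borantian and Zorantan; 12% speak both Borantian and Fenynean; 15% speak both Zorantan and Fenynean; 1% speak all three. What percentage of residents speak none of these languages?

15%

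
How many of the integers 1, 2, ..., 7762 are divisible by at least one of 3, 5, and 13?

2587 + 1552 + 597 − 517 − 199 − 119 + 39 = 3940

3940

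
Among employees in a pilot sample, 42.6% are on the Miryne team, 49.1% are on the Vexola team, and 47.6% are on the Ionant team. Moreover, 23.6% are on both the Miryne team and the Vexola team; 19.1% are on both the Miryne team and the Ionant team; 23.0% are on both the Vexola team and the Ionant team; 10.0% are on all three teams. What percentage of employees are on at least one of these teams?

Using inclusion–exclusion:
P(≥1) = 42.6 + 49.1 + 47.6 − 23.6 − 19.1 − 23.0 + 10.0 = 83.6%

83.6%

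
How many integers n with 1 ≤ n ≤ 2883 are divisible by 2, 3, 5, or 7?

Using inclusion–exclusion:
1441 + 961 + 576 + 411 − 480 − 288 − 205 − 192 − 137 − 82 + 96 + 68 + 41 + 27 − 13 = 2224

2224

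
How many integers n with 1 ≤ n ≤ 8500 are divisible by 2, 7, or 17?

5071

Using inclusion–exclusion:
4250 + 1214 + 500 − 607 − 250 − 71 + 35 = 5071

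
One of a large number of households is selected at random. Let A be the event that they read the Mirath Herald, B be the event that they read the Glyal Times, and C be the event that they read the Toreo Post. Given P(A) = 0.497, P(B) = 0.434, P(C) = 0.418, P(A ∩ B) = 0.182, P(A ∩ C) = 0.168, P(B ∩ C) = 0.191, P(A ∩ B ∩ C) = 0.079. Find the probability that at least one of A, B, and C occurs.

Using inclusion–exclusion:
P(A ∪ B ∪ C) = 0.497 + 0.434 + 0.418 − 0.182 − 0.168 − 0.191 + 0.079 = 0.887

0.887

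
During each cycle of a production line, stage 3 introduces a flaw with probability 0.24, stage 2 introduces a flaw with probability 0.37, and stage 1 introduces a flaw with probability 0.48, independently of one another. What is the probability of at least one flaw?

P(none) = (1 − 0.24) × (1 − 0.37) × (1 − 0.48) = 0.76 × 0.63 × 0.52 = 0.248976
P(at least one) = 1 − 0.248976 = 0.751024

0.751024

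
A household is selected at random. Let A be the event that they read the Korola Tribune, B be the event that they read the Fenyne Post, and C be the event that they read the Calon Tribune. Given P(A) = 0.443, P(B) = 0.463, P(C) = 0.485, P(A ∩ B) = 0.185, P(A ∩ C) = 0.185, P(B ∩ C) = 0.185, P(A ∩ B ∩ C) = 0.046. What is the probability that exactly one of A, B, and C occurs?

0.419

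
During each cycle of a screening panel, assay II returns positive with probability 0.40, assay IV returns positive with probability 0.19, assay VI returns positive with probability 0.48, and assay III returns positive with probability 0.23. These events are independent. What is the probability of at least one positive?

0.8054056

Independence gives P(none) = ∏(1 − pᵢ).
P(none) = (1 − 0.40) × (1 − 0.19) × (1 − 0.48) × (1 − 0.23) = 0.60 × 0.81 × 0.52 × 0.77 = 0.1945944
P(at least one) = 1 − 0.1945944 = 0.8054056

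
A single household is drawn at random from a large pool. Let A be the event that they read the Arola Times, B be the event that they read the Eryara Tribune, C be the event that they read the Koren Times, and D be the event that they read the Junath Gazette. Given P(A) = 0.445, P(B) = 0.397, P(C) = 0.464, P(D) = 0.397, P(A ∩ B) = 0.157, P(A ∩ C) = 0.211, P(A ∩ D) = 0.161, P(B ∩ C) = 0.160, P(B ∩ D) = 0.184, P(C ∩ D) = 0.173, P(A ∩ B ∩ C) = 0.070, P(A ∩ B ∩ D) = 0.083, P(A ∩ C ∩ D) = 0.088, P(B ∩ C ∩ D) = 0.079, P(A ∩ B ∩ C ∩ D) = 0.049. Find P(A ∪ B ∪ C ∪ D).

By inclusion–exclusion:
P(A ∪ B ∪ C ∪ D) = 0.445 + 0.397 + 0.464 + 0.397 − 0.157 − 0.211 − 0.161 − 0.160 − 0.184 − 0.173 + 0.070 + 0.083 + 0.088 + 0.079 − 0.049 = 0.928

0.928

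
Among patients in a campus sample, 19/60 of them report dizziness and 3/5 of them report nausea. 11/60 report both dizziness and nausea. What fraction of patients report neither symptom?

Inclusion–exclusion gives
P(≥1) = 19/60 + 3/5 − 11/60 = 11/15
P(none) = 1 − 11/15 = 4/15

4/15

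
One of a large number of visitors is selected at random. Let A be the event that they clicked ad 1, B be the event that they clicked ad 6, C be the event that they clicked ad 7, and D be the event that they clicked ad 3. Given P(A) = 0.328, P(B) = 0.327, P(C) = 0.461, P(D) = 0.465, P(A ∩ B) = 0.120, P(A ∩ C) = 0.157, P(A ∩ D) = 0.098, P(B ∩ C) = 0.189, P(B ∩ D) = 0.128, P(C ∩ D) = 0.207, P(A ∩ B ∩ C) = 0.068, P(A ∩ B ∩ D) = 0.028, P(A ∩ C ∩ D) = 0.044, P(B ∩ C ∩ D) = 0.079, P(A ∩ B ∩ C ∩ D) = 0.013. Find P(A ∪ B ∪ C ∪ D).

0.888

Inclusion–exclusion gives
P(A ∪ B ∪ C ∪ D) = 0.328 + 0.327 + 0.461 + 0.465 − 0.120 − 0.157 − 0.098 − 0.189 − 0.128 − 0.207 + 0.068 + 0.028 + 0.044 + 0.079 − 0.013 = 0.888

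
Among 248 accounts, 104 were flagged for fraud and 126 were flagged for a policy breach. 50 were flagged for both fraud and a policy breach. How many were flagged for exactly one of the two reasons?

130

Using the inclusion–exclusion count for exactly one event:
|exactly one| = 104 + 126 − 2·50 = 130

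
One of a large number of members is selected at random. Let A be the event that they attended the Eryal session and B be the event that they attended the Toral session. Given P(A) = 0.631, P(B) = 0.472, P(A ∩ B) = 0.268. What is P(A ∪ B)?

P(A ∪ B) = 0.631 + 0.472 − 0.268 = 0.835

0.835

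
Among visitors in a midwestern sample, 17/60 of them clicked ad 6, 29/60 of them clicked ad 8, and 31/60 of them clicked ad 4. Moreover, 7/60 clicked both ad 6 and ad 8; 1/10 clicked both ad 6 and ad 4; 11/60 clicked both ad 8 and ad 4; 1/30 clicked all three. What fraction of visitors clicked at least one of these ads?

P(≥1) = 17/60 + 29/60 + 31/60 − 7/60 − 1/10 − 11/60 + 1/30 = 11/12

11/12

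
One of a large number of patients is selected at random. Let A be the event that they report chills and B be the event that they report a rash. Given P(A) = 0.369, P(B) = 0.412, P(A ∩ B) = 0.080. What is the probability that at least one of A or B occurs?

Apply inclusion-exclusion:
P(A ∪ B) = 0.369 + 0.412 − 0.080 = 0.701

0.701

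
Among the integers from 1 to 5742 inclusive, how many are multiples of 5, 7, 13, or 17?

2320

1148 + 820 + 441 + 337 − 164 − 88 − 67 − 63 − 48 − 25 + 12 + 9 + 5 + 3 − 0 = 2320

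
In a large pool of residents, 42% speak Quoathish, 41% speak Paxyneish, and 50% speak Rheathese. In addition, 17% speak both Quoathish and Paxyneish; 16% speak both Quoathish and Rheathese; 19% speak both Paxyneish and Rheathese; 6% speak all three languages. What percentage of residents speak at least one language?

87%

By inclusion–exclusion:
P(≥1) = 42 + 41 + 50 − 17 − 16 − 19 + 6 = 87%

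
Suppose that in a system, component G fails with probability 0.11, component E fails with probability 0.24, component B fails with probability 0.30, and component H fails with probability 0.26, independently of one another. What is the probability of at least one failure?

P(none) = (1 − 0.11) × (1 − 0.24) × (1 − 0.30) × (1 − 0.26) = 0.89 × 0.76 × 0.70 × 0.74 = 0.3503752
P(at least one) = 1 − 0.3503752 = 0.6496248

0.6496248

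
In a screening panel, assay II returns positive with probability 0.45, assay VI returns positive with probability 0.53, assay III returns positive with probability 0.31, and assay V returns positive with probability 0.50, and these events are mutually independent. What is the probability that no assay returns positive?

0.0891825

Independence gives P(none) = ∏(1 − pᵢ).
P(none) = (1 − 0.45) × (1 − 0.53) × (1 − 0.31) × (1 − 0.50) = 0.55 × 0.47 × 0.69 × 0.50 = 0.0891825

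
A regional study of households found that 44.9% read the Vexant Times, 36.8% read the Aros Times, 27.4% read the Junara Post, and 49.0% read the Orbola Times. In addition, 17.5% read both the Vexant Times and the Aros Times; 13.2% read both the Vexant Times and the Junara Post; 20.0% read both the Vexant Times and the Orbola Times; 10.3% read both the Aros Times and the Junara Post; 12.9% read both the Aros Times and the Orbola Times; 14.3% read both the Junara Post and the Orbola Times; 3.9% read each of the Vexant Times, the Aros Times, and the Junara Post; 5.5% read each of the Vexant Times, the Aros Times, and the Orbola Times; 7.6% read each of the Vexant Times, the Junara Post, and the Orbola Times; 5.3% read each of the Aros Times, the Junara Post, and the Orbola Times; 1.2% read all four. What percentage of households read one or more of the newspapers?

P(union) = 44.9 + 36.8 + 27.4 + 49.0 − 17.5 − 13.2 − 20.0 − 10.3 − 12.9 − 14.3 + 3.9 + 5.5 + 7.6 + 5.3 − 1.2 = 91.0%

91.0%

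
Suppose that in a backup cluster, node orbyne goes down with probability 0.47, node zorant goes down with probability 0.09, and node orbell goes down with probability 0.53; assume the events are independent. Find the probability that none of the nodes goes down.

0.226681

P(none) = (1 − 0.47) × (1 − 0.09) × (1 − 0.53) = 0.53 × 0.91 × 0.47 = 0.226681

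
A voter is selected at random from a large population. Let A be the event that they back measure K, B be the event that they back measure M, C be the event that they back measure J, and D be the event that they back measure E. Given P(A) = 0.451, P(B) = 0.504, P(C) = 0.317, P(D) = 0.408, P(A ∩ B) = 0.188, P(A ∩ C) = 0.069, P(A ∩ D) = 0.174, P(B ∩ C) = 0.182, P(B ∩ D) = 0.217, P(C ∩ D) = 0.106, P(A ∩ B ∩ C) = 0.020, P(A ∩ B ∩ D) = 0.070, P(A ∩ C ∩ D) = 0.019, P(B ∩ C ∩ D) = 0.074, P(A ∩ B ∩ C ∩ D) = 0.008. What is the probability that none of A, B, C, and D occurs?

0.081

By inclusion-exclusion,
P(A ∪ B ∪ C ∪ D) = 0.451 + 0.504 + 0.317 + 0.408 − 0.188 − 0.069 − 0.174 − 0.182 − 0.217 − 0.106 + 0.020 + 0.070 + 0.019 + 0.074 − 0.008 = 0.919
P(none) = 1 − 0.919 = 0.081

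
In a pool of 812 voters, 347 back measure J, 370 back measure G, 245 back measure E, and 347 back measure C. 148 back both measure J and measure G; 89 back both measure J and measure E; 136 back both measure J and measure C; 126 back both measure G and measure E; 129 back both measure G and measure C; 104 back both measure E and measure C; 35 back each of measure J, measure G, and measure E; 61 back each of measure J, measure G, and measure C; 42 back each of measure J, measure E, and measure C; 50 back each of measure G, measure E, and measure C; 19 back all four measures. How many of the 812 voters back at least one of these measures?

746

By inclusion–exclusion:
|at least one| = 347 + 370 + 245 + 347 − 148 − 89 − 136 − 126 − 129 − 104 + 35 + 61 + 42 + 50 − 19 = 746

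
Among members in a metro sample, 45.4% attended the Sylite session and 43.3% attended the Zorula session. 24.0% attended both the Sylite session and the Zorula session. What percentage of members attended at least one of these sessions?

P(union) = 45.4 + 43.3 − 24.0 = 64.7%

64.7%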